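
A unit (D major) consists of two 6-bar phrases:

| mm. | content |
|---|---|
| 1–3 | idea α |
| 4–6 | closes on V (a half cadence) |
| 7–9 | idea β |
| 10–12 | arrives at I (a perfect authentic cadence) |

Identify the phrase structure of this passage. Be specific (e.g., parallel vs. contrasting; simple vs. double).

contrasting period

Phrase 1 ends with a half cadence (weaker) and phrase 2 with a perfect authentic cadence (stronger): antecedent + consequent = a period.
The two phrases open with different material (α / β), so the period is contrasting.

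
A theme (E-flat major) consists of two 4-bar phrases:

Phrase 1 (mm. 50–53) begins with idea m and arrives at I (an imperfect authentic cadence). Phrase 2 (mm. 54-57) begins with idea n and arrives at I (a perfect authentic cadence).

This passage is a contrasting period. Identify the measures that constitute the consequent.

measures 54–57

The antecedent is the phrase ending with the weaker cadence (imperfect authentic cadence, phrase 1) and the consequent the one ending more conclusively (perfect authentic cadence, phrase 2); the consequent is measures 54-57.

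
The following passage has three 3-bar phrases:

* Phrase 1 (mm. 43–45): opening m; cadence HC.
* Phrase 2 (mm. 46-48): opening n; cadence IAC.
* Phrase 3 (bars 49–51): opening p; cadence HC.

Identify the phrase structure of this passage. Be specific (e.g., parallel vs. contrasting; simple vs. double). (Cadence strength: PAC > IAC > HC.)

The final phrase closes with a half cadence, which is not stronger than the preceding imperfect authentic cadence; the 3 phrases lack an overall antecedent–consequent design and so form a phrase group.

phrase group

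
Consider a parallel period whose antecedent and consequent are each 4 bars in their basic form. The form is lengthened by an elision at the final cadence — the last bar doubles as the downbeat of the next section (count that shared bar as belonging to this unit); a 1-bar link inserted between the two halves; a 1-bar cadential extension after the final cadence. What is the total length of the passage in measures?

Basic parallel period: 4 + 4 = 8 bars.
8 (basic form) + 1 (link) + 1 (cadential extension) = 10.
The elision shares a bar with the next section but does not change this unit's count.

10 measures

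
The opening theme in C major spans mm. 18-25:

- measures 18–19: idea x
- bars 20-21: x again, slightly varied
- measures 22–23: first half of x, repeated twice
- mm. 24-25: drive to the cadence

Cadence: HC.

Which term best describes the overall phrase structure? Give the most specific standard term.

sentence

Basic idea (mm. 18–19) + its repetition (bars 20-21) form the presentation; fragmentation and cadence (mm. 22–25) form the continuation — the 8-bar whole is a sentence.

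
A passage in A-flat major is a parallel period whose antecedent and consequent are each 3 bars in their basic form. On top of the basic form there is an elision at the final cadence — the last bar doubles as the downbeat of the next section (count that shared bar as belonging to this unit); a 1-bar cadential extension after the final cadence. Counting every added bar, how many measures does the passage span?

Basic parallel period: 3 + 3 = 6 bars.
6 (basic form) + 1 (cadential extension) = 7.
The elision shares a bar with the next section but does not change this unit's count.

7 measures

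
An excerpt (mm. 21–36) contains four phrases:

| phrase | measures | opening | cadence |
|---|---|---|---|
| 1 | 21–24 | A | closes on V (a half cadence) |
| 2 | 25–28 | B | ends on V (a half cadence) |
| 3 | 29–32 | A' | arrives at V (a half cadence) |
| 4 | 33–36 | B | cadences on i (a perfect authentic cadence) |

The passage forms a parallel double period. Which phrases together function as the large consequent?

In a double period the first pair of phrases (ending half cadence) is the large antecedent and the second pair (ending perfect authentic cadence) is the large consequent; the consequent is phrases 3 and 4.

phrases 3 and 4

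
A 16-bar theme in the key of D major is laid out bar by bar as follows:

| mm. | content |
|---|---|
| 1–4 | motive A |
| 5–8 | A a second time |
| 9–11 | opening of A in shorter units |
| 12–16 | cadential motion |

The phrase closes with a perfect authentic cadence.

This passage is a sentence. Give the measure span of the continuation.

measures 9–16

After the presentation (bars 1–8), the continuation covers the fragmentation through the cadence: mm. 9–16.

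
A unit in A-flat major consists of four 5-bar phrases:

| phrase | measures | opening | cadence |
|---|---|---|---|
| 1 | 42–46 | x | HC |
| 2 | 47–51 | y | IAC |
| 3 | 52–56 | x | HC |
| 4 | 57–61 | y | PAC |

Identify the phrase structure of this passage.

parallel double period

Four phrases in two halves: the first half (measures 42–51) ends with an imperfect authentic cadence, the second (mm. 52–61) with a perfect authentic cadence — a large antecedent–consequent pair, i.e. a double period.
Phrase 3 begins with the same material as phrase 1, making it parallel.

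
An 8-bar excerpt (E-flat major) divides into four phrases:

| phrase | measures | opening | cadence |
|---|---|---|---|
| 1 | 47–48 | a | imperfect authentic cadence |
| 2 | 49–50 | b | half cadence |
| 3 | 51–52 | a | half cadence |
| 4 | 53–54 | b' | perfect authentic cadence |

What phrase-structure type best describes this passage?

Four phrases in two halves: the first half (mm. 47–50) ends with a half cadence, the second (bars 51–54) with a perfect authentic cadence — a large antecedent–consequent pair, i.e. a double period.
Phrase 3 begins with the same material as phrase 1, making it parallel.

parallel double period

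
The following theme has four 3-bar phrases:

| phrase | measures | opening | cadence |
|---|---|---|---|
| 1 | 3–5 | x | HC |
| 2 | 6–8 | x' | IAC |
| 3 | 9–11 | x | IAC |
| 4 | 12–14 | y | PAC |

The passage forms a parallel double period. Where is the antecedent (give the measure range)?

In a double period the four phrases pair into a large antecedent (phrases 1–2, ending imperfect authentic cadence) and a large consequent (phrases 3–4, ending perfect authentic cadence). The antecedent spans mm. 3–8.

measures 3–8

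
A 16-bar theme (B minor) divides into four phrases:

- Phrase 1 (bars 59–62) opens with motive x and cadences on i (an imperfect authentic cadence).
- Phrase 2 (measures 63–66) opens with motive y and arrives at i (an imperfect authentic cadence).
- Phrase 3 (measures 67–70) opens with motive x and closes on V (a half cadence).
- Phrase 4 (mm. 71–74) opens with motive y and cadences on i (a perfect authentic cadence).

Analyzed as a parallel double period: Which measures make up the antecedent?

measures 59–66

In a double period the four phrases pair into a large antecedent (phrases 1–2, ending imperfect authentic cadence) and a large consequent (phrases 3–4, ending perfect authentic cadence). The antecedent spans mm. 59–66.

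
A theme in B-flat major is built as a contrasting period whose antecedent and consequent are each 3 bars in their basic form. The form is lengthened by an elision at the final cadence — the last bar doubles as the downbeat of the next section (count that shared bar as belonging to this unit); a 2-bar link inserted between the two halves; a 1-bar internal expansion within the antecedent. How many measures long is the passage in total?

9 measures

Basic contrasting period: 3 + 3 = 6 bars.
6 (basic form) + 2 (link) + 1 (internal expansion) = 9.
The elision shares a bar with the next section but does not change this unit's count.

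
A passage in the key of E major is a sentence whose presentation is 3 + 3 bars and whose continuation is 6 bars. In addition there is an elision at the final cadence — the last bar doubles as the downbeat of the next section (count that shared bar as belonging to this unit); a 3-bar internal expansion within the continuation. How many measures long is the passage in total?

15 measures

Basic sentence: 3 + 3 + 6 = 12 bars.
12 (basic form) + 3 (internal expansion) = 15.
The elision shares a bar with the next section but does not change this unit's count.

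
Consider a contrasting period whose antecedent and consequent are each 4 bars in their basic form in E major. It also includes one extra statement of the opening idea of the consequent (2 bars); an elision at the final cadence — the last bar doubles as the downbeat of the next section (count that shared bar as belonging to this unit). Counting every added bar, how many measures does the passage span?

Basic contrasting period: 4 + 4 = 8 bars.
8 (basic form) + 2 (extra statement) = 10.
The elision shares a bar with the next section but does not change this unit's count.

10 measures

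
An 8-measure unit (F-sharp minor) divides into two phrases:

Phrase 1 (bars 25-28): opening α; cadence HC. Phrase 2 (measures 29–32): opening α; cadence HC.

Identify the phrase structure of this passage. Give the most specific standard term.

repeated phrase

Both phrases have the same opening (α) and the same cadence (half cadence): the second is a restatement, not a consequent, so this is a repeated phrase rather than a period.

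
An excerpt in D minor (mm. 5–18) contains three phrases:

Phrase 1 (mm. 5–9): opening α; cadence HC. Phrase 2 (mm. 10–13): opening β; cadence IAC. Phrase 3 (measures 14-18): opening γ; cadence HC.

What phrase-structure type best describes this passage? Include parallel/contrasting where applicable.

phrase group

The final phrase closes with a half cadence, which is not stronger than the preceding imperfect authentic cadence; the 3 phrases lack an overall antecedent–consequent design and so form a phrase group.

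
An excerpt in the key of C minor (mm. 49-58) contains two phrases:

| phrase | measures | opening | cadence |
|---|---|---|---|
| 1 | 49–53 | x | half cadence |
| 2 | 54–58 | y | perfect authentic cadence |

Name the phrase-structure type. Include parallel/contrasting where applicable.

Phrase 1 ends with a half cadence (weaker) and phrase 2 with a perfect authentic cadence (stronger): antecedent + consequent = a period.
The two phrases open with different material (x / y), so the period is contrasting.

contrasting period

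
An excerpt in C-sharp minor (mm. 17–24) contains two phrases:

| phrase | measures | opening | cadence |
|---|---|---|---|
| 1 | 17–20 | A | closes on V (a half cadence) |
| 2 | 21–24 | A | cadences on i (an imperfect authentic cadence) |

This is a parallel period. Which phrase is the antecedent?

The phrase ending with the weaker cadence (half cadence) is the antecedent; the one ending more conclusively (imperfect authentic cadence) is the consequent. The antecedent is phrase 1.

phrase 1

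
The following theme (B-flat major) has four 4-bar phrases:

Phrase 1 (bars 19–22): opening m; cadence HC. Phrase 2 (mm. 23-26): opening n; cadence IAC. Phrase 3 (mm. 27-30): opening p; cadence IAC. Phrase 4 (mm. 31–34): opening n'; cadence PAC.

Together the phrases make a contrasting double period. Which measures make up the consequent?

measures 27–34

In a double period the first pair of phrases (ending imperfect authentic cadence) is the large antecedent and the second pair (ending perfect authentic cadence) is the large consequent; the consequent is measures 27–34.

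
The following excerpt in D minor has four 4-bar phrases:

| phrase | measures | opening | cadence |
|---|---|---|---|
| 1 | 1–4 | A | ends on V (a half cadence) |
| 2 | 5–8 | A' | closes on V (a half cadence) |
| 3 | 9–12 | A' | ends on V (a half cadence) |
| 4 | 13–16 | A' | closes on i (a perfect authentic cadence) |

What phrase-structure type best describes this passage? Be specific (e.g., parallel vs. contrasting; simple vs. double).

parallel double period

Four phrases in two halves: the first half (mm. 1–8) ends with a half cadence, the second (mm. 9–16) with a perfect authentic cadence — a large antecedent–consequent pair, i.e. a double period.
Phrase 3 begins with the same material as phrase 1, making it parallel.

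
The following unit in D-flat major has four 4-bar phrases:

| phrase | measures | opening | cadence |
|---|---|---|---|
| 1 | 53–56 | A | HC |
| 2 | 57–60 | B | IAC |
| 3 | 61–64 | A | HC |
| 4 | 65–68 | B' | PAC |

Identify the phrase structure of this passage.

parallel double period

Four phrases in two halves: the first half (bars 53–60) ends with an imperfect authentic cadence, the second (mm. 61–68) with a perfect authentic cadence — a large antecedent–consequent pair, i.e. a double period.
Phrase 3 begins with the same material as phrase 1, making it parallel.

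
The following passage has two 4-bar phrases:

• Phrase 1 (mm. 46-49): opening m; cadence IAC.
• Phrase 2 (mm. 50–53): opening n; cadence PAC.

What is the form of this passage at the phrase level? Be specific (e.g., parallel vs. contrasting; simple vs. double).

Phrase 1 ends with an imperfect authentic cadence (weaker) and phrase 2 with a perfect authentic cadence (stronger): antecedent + consequent = a period.
The two phrases open with different material (m / n), so the period is contrasting.

contrasting period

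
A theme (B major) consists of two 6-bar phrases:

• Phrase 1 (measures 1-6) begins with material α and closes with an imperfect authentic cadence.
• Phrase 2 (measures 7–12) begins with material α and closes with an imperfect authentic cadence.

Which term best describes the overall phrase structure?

Both phrases have the same opening (α) and the same cadence (imperfect authentic cadence): the second is a restatement, not a consequent, so this is a repeated phrase rather than a period.

repeated phrase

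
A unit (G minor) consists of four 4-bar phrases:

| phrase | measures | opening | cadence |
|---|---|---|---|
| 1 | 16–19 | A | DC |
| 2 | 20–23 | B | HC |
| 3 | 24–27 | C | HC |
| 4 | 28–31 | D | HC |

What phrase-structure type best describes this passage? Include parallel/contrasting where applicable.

phrase group

Phrase 4 ends with a half cadence, no stronger than phrase 2's half cadence, so the four phrases do not form a double period; nor do phrases 3–4 duplicate 1–2, so it is not a repeated period. With no phrase reaching a conclusive cadence, the passage is a phrase group.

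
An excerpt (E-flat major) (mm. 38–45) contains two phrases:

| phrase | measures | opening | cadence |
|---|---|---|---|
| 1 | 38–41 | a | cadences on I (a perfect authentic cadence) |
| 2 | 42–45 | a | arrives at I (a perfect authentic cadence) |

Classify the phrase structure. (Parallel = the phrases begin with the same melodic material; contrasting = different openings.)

Both phrases have the same opening (a) and the same cadence (perfect authentic cadence): the second is a restatement, not a consequent, so this is a repeated phrase rather than a period.

repeated phrase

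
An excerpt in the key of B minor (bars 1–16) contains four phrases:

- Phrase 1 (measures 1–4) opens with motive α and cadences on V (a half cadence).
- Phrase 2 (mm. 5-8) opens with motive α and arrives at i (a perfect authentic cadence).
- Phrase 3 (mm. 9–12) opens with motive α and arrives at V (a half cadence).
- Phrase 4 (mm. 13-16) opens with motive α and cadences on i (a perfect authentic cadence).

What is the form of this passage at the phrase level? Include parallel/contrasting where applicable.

The cadence pattern HC–PAC–HC–PAC is weak–strong twice, and phrases 3–4 restate phrases 1–2: a period heard twice, not a double period (which would end weakly at phrase 2).

repeated period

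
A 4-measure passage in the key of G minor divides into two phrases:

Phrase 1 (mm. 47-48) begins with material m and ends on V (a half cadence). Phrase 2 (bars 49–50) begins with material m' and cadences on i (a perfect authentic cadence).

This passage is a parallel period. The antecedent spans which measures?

The antecedent is the phrase ending with the weaker cadence (half cadence, phrase 1) and the consequent the one ending more conclusively (perfect authentic cadence, phrase 2); the antecedent is measures 47–48.

measures 47–48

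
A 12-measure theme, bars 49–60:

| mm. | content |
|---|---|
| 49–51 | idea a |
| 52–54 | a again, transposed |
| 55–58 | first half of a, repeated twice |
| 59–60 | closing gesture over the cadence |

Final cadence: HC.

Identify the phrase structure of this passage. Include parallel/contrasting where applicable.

Basic idea (mm. 49-51) + its repetition (bars 52–54) form the presentation; fragmentation and cadence (mm. 55–60) form the continuation — the 12-bar whole is a sentence.

sentence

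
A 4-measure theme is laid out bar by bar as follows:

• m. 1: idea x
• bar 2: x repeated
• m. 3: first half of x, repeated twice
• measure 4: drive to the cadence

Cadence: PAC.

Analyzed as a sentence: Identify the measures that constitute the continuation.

After the presentation (bars 1-2), the continuation covers the fragmentation through the cadence: measures 3-4.

measures 3–4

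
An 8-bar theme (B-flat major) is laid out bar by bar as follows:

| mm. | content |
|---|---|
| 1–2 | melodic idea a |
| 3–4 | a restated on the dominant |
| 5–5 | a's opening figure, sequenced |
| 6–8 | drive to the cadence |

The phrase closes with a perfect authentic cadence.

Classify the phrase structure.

Basic idea (mm. 1–2) + its repetition (mm. 3–4) form the presentation; fragmentation and cadence (mm. 5–8) form the continuation — the 8-bar whole is a sentence.

sentence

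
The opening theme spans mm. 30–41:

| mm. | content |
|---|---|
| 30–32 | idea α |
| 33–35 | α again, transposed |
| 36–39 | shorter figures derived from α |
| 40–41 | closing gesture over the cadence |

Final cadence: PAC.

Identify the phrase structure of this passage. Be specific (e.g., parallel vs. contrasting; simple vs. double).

Basic idea (bars 30-32) + its repetition (mm. 33–35) form the presentation; fragmentation and cadence (bars 36–41) form the continuation — the 12-bar whole is a sentence.

sentence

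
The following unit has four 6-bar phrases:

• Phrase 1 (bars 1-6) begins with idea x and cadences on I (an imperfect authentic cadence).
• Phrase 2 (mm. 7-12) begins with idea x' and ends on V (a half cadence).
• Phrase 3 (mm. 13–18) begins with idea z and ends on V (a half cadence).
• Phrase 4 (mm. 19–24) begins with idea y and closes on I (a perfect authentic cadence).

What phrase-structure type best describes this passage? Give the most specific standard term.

Four phrases in two halves: the first half (mm. 1–12) ends with a half cadence, the second (mm. 13–24) with a perfect authentic cadence — a large antecedent–consequent pair, i.e. a double period.
Phrase 3 begins with different material from phrase 1, making it contrasting.

contrasting double period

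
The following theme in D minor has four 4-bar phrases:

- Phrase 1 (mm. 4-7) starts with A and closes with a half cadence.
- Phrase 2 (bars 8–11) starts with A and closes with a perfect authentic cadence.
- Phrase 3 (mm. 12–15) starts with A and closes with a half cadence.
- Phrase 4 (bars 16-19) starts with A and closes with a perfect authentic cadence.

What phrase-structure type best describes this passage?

The cadence pattern HC–PAC–HC–PAC is weak–strong twice, and phrases 3–4 restate phrases 1–2: a period heard twice, not a double period (which would end weakly at phrase 2).

repeated period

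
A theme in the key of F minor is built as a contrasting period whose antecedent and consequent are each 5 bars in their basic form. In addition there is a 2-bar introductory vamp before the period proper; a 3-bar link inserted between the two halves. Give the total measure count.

15 measures

Basic contrasting period: 5 + 5 = 10 bars.
10 (basic form) + 2 (introduction) + 3 (link) = 15.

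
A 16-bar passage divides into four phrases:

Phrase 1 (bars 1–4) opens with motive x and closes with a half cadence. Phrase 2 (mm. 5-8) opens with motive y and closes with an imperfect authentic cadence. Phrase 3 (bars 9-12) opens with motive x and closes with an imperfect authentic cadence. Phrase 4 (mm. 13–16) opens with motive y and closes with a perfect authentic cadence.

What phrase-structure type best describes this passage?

parallel double period

Four phrases in two halves: the first half (mm. 1–8) ends with an imperfect authentic cadence, the second (mm. 9–16) with a perfect authentic cadence — a large antecedent–consequent pair, i.e. a double period.
Phrase 3 begins with the same material as phrase 1, making it parallel.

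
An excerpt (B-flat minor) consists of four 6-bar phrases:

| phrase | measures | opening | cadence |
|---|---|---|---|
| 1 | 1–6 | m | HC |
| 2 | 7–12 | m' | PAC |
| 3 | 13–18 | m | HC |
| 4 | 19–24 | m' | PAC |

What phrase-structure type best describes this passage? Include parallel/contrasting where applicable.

The cadence pattern HC–PAC–HC–PAC is weak–strong twice, and phrases 3–4 restate phrases 1–2: a period heard twice, not a double period (which would end weakly at phrase 2).

repeated period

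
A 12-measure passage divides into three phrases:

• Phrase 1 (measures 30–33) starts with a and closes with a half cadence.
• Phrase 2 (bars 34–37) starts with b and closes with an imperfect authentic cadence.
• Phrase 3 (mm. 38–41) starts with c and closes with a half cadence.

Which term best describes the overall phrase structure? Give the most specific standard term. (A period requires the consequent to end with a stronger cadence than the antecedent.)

The final phrase closes with a half cadence, which is not stronger than the preceding imperfect authentic cadence; the 3 phrases lack an overall antecedent–consequent design and so form a phrase group.

phrase group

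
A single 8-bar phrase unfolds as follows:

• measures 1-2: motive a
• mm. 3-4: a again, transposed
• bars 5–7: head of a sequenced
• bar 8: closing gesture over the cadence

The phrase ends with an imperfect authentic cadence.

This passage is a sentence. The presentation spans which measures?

measures 1–4

The presentation of a sentence is the basic idea (measures 1–2) plus its repetition (bars 3–4); the presentation is therefore measures 1-4.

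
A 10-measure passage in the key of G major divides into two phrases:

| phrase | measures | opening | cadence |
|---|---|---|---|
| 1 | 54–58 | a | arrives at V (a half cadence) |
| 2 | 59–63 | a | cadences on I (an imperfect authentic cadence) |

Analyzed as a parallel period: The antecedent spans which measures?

measures 54–58

The antecedent is the phrase ending with the weaker cadence (half cadence, phrase 1) and the consequent the one ending more conclusively (imperfect authentic cadence, phrase 2); the antecedent is measures 54-58.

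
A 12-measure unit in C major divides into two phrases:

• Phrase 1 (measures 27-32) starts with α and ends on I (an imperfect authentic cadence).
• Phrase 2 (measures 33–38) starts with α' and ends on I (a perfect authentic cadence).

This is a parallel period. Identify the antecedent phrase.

The phrase ending with the weaker cadence (imperfect authentic cadence) is the antecedent; the one ending more conclusively (perfect authentic cadence) is the consequent. The antecedent is phrase 1.

phrase 1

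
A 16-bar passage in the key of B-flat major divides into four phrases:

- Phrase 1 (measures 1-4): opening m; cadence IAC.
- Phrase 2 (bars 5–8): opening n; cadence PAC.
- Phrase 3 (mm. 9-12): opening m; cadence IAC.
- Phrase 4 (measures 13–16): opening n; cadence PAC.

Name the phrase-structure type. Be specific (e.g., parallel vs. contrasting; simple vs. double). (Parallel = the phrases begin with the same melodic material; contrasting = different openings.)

repeated period

The cadence pattern IAC–PAC–IAC–PAC is weak–strong twice, and phrases 3–4 restate phrases 1–2: a period heard twice, not a double period (which would end weakly at phrase 2).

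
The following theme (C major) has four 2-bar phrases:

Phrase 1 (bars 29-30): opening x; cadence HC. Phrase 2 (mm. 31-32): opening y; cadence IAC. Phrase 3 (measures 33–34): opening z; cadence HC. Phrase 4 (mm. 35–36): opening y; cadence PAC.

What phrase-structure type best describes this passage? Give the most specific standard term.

Four phrases in two halves: the first half (mm. 29-32) ends with an imperfect authentic cadence, the second (mm. 33–36) with a perfect authentic cadence — a large antecedent–consequent pair, i.e. a double period.
Phrase 3 begins with different material from phrase 1, making it contrasting.

contrasting double period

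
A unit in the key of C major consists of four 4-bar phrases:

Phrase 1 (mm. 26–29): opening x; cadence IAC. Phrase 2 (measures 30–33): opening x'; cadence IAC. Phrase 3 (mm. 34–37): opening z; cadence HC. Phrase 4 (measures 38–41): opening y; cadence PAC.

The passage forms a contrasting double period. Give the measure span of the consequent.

measures 34–41

In a double period the first pair of phrases (ending imperfect authentic cadence) is the large antecedent and the second pair (ending perfect authentic cadence) is the large consequent; the consequent is measures 34–41.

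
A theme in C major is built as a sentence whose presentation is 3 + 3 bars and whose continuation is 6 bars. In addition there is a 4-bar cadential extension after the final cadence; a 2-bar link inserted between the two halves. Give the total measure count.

Basic sentence: 3 + 3 + 6 = 12 bars.
12 (basic form) + 4 (cadential extension) + 2 (link) = 18.

18 measures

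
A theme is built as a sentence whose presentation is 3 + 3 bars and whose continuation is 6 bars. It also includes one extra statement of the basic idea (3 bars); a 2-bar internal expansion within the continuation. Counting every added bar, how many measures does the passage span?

17 measures

Basic sentence: 3 + 3 + 6 = 12 bars.
12 (basic form) + 3 (extra statement) + 2 (internal expansion) = 17.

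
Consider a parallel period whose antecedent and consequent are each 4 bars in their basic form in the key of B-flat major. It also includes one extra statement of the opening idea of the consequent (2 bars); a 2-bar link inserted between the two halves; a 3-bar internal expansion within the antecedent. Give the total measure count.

Basic parallel period: 4 + 4 = 8 bars.
8 (basic form) + 2 (extra statement) + 2 (link) + 3 (internal expansion) = 15.

15 measures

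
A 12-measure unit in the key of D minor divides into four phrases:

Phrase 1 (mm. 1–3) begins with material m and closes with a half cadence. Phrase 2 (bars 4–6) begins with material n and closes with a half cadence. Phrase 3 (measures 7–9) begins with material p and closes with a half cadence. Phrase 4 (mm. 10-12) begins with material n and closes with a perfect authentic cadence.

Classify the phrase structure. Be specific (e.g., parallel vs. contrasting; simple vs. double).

Four phrases in two halves: the first half (bars 1–6) ends with a half cadence, the second (mm. 7–12) with a perfect authentic cadence — a large antecedent–consequent pair, i.e. a double period.
Phrase 3 begins with different material from phrase 1, making it contrasting.

contrasting double period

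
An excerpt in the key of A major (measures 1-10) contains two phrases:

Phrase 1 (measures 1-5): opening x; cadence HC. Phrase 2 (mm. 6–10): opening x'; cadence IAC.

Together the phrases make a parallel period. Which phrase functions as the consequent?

The phrase ending with the weaker cadence (half cadence) is the antecedent; the one ending more conclusively (imperfect authentic cadence) is the consequent. The consequent is phrase 2.

phrase 2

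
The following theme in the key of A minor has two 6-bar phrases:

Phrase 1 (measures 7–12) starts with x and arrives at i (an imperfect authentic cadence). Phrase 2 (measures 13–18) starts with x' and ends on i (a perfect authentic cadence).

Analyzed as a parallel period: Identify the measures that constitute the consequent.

The antecedent is the phrase ending with the weaker cadence (imperfect authentic cadence, phrase 1) and the consequent the one ending more conclusively (perfect authentic cadence, phrase 2); the consequent is mm. 13–18.

measures 13–18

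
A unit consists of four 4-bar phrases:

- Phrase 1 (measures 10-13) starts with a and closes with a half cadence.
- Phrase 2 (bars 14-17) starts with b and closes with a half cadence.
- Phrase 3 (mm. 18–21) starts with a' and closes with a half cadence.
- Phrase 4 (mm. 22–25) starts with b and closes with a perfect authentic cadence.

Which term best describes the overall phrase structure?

parallel double period

Four phrases in two halves: the first half (mm. 10–17) ends with a half cadence, the second (measures 18–25) with a perfect authentic cadence — a large antecedent–consequent pair, i.e. a double period.
Phrase 3 begins with the same material as phrase 1, making it parallel.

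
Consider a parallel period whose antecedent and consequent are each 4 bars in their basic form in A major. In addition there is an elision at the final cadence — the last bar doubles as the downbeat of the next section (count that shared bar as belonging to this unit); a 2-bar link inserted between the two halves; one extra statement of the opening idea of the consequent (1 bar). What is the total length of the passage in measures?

Basic parallel period: 4 + 4 = 8 bars.
8 (basic form) + 2 (link) + 1 (extra statement) = 11.
The elision shares a bar with the next section but does not change this unit's count.

11 measures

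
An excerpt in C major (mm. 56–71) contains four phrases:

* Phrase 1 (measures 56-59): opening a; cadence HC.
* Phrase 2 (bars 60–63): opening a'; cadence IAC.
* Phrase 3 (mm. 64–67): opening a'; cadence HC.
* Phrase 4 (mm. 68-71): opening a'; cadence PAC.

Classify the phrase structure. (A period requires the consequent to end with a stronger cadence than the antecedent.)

parallel double period

Four phrases in two halves: the first half (mm. 56–63) ends with an imperfect authentic cadence, the second (measures 64-71) with a perfect authentic cadence — a large antecedent–consequent pair, i.e. a double period.
Phrase 3 begins with the same material as phrase 1, making it parallel.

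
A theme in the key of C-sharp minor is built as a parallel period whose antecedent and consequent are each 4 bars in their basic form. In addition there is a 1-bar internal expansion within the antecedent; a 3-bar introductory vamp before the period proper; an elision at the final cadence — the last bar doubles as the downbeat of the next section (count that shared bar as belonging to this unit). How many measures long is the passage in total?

Basic parallel period: 4 + 4 = 8 bars.
8 (basic form) + 1 (internal expansion) + 3 (introduction) = 12.
The elision shares a bar with the next section but does not change this unit's count.

12 measures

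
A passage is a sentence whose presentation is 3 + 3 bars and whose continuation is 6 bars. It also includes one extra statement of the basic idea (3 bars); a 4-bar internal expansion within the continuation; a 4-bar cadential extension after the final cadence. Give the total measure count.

Basic sentence: 3 + 3 + 6 = 12 bars.
12 (basic form) + 3 (extra statement) + 4 (internal expansion) + 4 (cadential extension) = 23.

23 measures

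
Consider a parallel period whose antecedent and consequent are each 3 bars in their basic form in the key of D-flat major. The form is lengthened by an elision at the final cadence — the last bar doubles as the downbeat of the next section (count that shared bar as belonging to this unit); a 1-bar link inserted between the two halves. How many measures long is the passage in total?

7 measures

Basic parallel period: 3 + 3 = 6 bars.
6 (basic form) + 1 (link) = 7.
The elision shares a bar with the next section but does not change this unit's count.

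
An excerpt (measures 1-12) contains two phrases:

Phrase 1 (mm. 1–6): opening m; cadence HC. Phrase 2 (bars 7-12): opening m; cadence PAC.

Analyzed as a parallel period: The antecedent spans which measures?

measures 1–6

The antecedent is the phrase ending with the weaker cadence (half cadence, phrase 1) and the consequent the one ending more conclusively (perfect authentic cadence, phrase 2); the antecedent is measures 1–6.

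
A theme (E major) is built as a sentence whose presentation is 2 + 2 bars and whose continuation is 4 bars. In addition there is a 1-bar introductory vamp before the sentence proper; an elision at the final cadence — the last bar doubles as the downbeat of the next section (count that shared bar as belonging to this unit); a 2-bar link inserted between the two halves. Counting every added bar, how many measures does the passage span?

Basic sentence: 2 + 2 + 4 = 8 bars.
8 (basic form) + 1 (introduction) + 2 (link) = 11.
The elision shares a bar with the next section but does not change this unit's count.

11 measures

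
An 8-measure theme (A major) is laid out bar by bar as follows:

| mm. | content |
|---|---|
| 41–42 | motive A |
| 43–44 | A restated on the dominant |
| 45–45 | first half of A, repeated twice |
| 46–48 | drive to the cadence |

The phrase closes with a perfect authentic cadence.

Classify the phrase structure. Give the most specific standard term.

Basic idea (measures 41-42) + its repetition (mm. 43–44) form the presentation; fragmentation and cadence (mm. 45–48) form the continuation — the 8-bar whole is a sentence.

sentence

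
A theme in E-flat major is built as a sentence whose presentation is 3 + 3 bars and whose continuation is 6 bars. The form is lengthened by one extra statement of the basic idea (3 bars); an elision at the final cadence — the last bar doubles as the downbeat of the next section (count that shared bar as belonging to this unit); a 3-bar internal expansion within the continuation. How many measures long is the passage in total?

Basic sentence: 3 + 3 + 6 = 12 bars.
12 (basic form) + 3 (extra statement) + 3 (internal expansion) = 18.
The elision shares a bar with the next section but does not change this unit's count.

18 measures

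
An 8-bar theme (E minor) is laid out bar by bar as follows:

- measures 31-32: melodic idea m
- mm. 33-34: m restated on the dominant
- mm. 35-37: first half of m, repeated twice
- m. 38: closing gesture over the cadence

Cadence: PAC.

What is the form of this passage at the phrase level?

sentence

Basic idea (mm. 31–32) + its repetition (mm. 33–34) form the presentation; fragmentation and cadence (bars 35–38) form the continuation — the 8-bar whole is a sentence.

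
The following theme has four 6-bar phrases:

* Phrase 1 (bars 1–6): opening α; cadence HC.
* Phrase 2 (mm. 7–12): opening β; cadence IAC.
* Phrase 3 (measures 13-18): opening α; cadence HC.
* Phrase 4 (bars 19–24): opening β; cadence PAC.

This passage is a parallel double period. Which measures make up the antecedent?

In a double period the four phrases pair into a large antecedent (phrases 1–2, ending imperfect authentic cadence) and a large consequent (phrases 3–4, ending perfect authentic cadence). The antecedent spans mm. 1–12.

measures 1–12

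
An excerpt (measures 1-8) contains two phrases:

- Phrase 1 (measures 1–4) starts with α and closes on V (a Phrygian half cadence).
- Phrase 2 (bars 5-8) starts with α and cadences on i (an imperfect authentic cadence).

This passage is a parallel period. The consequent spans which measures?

measures 5–8

The antecedent is the phrase ending with the weaker cadence (Phrygian half cadence, phrase 1) and the consequent the one ending more conclusively (imperfect authentic cadence, phrase 2); the consequent is bars 5–8.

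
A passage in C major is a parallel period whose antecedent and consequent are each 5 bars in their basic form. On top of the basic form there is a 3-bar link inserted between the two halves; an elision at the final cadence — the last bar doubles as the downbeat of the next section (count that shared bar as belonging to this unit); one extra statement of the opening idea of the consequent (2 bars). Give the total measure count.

Basic parallel period: 5 + 5 = 10 bars.
10 (basic form) + 3 (link) + 2 (extra statement) = 15.
The elision shares a bar with the next section but does not change this unit's count.

15 measures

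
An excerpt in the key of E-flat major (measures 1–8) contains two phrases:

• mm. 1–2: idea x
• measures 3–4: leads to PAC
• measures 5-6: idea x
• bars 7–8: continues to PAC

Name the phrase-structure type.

repeated phrase

Both phrases have the same opening (x) and the same cadence (perfect authentic cadence): the second is a restatement, not a consequent, so this is a repeated phrase rather than a period.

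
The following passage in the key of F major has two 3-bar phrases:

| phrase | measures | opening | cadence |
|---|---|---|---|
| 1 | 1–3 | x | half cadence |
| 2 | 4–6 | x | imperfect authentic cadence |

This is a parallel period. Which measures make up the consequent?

measures 4–6

The phrase ending with the weaker cadence (half cadence) is the antecedent; the one ending more conclusively (imperfect authentic cadence) is the consequent. The consequent is measures 4–6.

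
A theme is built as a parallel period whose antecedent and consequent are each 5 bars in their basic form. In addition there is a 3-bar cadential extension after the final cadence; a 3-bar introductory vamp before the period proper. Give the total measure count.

Basic parallel period: 5 + 5 = 10 bars.
10 (basic form) + 3 (cadential extension) + 3 (introduction) = 16.

16 measures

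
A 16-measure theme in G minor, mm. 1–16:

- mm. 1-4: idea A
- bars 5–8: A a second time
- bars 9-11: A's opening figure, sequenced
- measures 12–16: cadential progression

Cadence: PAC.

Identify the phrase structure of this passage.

Basic idea (measures 1–4) + its repetition (mm. 5-8) form the presentation; fragmentation and cadence (mm. 9–16) form the continuation — the 16-bar whole is a sentence.

sentence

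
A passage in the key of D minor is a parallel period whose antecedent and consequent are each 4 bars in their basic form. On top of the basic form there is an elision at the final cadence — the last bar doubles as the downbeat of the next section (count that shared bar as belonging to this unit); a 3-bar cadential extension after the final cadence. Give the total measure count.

11 measures

Basic parallel period: 4 + 4 = 8 bars.
8 (basic form) + 3 (cadential extension) = 11.
The elision shares a bar with the next section but does not change this unit's count.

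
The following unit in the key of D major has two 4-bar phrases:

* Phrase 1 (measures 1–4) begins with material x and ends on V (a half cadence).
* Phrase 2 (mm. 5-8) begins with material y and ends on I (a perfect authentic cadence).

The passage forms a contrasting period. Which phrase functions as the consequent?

phrase 2

The phrase ending with the weaker cadence (half cadence) is the antecedent; the one ending more conclusively (perfect authentic cadence) is the consequent. The consequent is phrase 2.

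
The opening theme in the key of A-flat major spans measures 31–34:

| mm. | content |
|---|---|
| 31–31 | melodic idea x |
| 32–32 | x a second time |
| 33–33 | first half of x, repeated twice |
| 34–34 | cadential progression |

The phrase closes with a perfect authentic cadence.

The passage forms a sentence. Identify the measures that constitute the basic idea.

The presentation of a sentence is the basic idea (m. 31) plus its repetition (measure 32); the basic idea is therefore m. 31.

measures 31–31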